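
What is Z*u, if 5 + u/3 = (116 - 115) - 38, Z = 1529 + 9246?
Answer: -1357650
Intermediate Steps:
Z = 10775
u = -126 (u = -15 + 3*((116 - 115) - 38) = -15 + 3*(1 - 38) = -15 + 3*(-37) = -15 - 111 = -126)
Z*u = 10775*(-126) = -1357650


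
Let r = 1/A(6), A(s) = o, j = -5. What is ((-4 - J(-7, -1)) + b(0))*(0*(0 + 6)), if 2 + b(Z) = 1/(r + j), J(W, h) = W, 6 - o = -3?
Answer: 0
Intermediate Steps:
o = 9 (o = 6 - 1*(-3) = 6 + 3 = 9)
A(s) = 9
r = ⅑ (r = 1/9 = ⅑ ≈ 0.11111)
b(Z) = -97/44 (b(Z) = -2 + 1/(⅑ - 5) = -2 + 1/(-44/9) = -2 - 9/44 = -97/44)
((-4 - J(-7, -1)) + b(0))*(0*(0 + 6)) = ((-4 - 1*(-7)) - 97/44)*(0*(0 + 6)) = ((-4 + 7) - 97/44)*(0*6) = (3 - 97/44)*0 = (35/44)*0 = 0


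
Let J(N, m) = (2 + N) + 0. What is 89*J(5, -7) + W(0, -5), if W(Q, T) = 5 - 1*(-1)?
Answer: 629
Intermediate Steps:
W(Q, T) = 6 (W(Q, T) = 5 + 1 = 6)
J(N, m) = 2 + N
89*J(5, -7) + W(0, -5) = 89*(2 + 5) + 6 = 89*7 + 6 = 623 + 6 = 629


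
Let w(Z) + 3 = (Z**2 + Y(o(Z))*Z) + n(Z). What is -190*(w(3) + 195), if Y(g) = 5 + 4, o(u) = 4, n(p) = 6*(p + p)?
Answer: -50160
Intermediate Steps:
n(p) = 12*p (n(p) = 6*(2*p) = 12*p)
Y(g) = 9
w(Z) = -3 + Z**2 + 21*Z (w(Z) = -3 + ((Z**2 + 9*Z) + 12*Z) = -3 + (Z**2 + 21*Z) = -3 + Z**2 + 21*Z)
-190*(w(3) + 195) = -190*((-3 + 3**2 + 21*3) + 195) = -190*((-3 + 9 + 63) + 195) = -190*(69 + 195) = -190*264 = -50160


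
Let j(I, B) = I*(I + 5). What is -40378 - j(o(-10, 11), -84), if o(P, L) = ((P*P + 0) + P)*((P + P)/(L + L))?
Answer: -5646238/121 ≈ -46663.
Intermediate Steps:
o(P, L) = P*(P + P²)/L (o(P, L) = ((P² + 0) + P)*((2*P)/((2*L))) = (P² + P)*((2*P)*(1/(2*L))) = (P + P²)*(P/L) = P*(P + P²)/L)
j(I, B) = I*(5 + I)
-40378 - j(o(-10, 11), -84) = -40378 - (-10)²*(1 - 10)/11*(5 + (-10)²*(1 - 10)/11) = -40378 - (1/11)*100*(-9)*(5 + (1/11)*100*(-9)) = -40378 - (-900)*(5 - 900/11)/11 = -40378 - (-900)*(-845)/(11*11) = -40378 - 1*760500/121 = -40378 - 760500/121 = -5646238/121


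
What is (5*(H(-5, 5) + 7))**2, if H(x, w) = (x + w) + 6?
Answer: 4225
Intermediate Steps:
H(x, w) = 6 + w + x (H(x, w) = (w + x) + 6 = 6 + w + x)
(5*(H(-5, 5) + 7))**2 = (5*((6 + 5 - 5) + 7))**2 = (5*(6 + 7))**2 = (5*13)**2 = 65**2 = 4225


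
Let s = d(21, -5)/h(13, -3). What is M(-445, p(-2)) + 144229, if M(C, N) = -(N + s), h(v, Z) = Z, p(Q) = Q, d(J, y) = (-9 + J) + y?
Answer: 432700/3 ≈ 1.4423e+5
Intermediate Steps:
d(J, y) = -9 + J + y
s = -7/3 (s = (-9 + 21 - 5)/(-3) = 7*(-1/3) = -7/3 ≈ -2.3333)
M(C, N) = 7/3 - N (M(C, N) = -(N - 7/3) = -(-7/3 + N) = 7/3 - N)
M(-445, p(-2)) + 144229 = (7/3 - 1*(-2)) + 144229 = (7/3 + 2) + 144229 = 13/3 + 144229 = 432700/3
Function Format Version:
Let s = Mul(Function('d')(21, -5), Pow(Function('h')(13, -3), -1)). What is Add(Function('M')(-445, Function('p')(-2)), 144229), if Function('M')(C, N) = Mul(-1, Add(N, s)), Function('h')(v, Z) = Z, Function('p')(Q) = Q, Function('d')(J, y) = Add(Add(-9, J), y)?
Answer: Rational(432700, 3) ≈ 1.4423e+5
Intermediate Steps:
Function('d')(J, y) = Add(-9, J, y)
s = Rational(-7, 3) (s = Mul(Add(-9, 21, -5), Pow(-3, -1)) = Mul(7, Rational(-1, 3)) = Rational(-7, 3) ≈ -2.3333)
Function('M')(C, N) = Add(Rational(7, 3), Mul(-1, N)) (Function('M')(C, N) = Mul(-1, Add(N, Rational(-7, 3))) = Mul(-1, Add(Rational(-7, 3), N)) = Add(Rational(7, 3), Mul(-1, N)))
Add(Function('M')(-445, Function('p')(-2)), 144229) = Add(Add(Rational(7, 3), Mul(-1, -2)), 144229) = Add(Add(Rational(7, 3), 2), 144229) = Add(Rational(13, 3), 144229) = Rational(432700, 3)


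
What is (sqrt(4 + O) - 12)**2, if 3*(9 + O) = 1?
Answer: (36 - I*sqrt(42))**2/9 ≈ 139.33 - 51.846*I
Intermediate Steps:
O = -26/3 (O = -9 + (1/3)*1 = -9 + 1/3 = -26/3 ≈ -8.6667)
(sqrt(4 + O) - 12)**2 = (sqrt(4 - 26/3) - 12)**2 = (sqrt(-14/3) - 12)**2 = (I*sqrt(42)/3 - 12)**2 = (-12 + I*sqrt(42)/3)**2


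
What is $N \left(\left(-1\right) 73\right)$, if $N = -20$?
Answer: $1460$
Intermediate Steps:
$N \left(\left(-1\right) 73\right) = - 20 \left(\left(-1\right) 73\right) = \left(-20\right) \left(-73\right) = 1460$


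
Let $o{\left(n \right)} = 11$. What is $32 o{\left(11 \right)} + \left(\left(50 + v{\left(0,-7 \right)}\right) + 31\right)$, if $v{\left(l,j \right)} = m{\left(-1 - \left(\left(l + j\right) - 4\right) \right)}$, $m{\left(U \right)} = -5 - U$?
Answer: $418$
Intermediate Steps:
$v{\left(l,j \right)} = -8 + j + l$ ($v{\left(l,j \right)} = -5 - \left(-1 - \left(\left(l + j\right) - 4\right)\right) = -5 - \left(-1 - \left(\left(j + l\right) - 4\right)\right) = -5 - \left(-1 - \left(-4 + j + l\right)\right) = -5 - \left(3 - j - l\right) = -5 + \left(-3 + j + l\right) = -8 + j + l$)
$32 o{\left(11 \right)} + \left(\left(50 + v{\left(0,-7 \right)}\right) + 31\right) = 32 \cdot 11 + \left(\left(50 - 15\right) + 31\right) = 352 + \left(\left(50 - 15\right) + 31\right) = 352 + \left(35 + 31\right) = 352 + 66 = 418$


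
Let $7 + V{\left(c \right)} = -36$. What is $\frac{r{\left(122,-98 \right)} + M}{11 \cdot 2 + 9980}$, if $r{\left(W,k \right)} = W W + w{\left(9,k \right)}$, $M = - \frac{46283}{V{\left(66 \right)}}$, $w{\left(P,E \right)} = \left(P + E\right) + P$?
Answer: $\frac{682855}{430086} \approx 1.5877$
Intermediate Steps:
$V{\left(c \right)} = -43$ ($V{\left(c \right)} = -7 - 36 = -43$)
$w{\left(P,E \right)} = E + 2 P$ ($w{\left(P,E \right)} = \left(E + P\right) + P = E + 2 P$)
$M = \frac{46283}{43}$ ($M = - \frac{46283}{-43} = \left(-46283\right) \left(- \frac{1}{43}\right) = \frac{46283}{43} \approx 1076.3$)
$r{\left(W,k \right)} = 18 + k + W^{2}$ ($r{\left(W,k \right)} = W W + \left(k + 2 \cdot 9\right) = W^{2} + \left(k + 18\right) = W^{2} + \left(18 + k\right) = 18 + k + W^{2}$)
$\frac{r{\left(122,-98 \right)} + M}{11 \cdot 2 + 9980} = \frac{\left(18 - 98 + 122^{2}\right) + \frac{46283}{43}}{11 \cdot 2 + 9980} = \frac{\left(18 - 98 + 14884\right) + \frac{46283}{43}}{22 + 9980} = \frac{14804 + \frac{46283}{43}}{10002} = \frac{682855}{43} \cdot \frac{1}{10002} = \frac{682855}{430086}$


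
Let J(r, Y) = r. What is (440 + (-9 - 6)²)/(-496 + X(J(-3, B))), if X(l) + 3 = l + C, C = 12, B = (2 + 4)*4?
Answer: -19/14 ≈ -1.3571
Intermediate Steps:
B = 24 (B = 6*4 = 24)
X(l) = 9 + l (X(l) = -3 + (l + 12) = -3 + (12 + l) = 9 + l)
(440 + (-9 - 6)²)/(-496 + X(J(-3, B))) = (440 + (-9 - 6)²)/(-496 + (9 - 3)) = (440 + (-15)²)/(-496 + 6) = (440 + 225)/(-490) = 665*(-1/490) = -19/14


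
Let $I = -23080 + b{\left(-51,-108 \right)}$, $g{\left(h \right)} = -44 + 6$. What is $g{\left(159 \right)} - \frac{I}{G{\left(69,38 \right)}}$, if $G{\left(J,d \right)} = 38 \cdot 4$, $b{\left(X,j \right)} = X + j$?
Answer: $\frac{17463}{152} \approx 114.89$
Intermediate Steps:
$g{\left(h \right)} = -38$
$G{\left(J,d \right)} = 152$
$I = -23239$ ($I = -23080 - 159 = -23239$)
$g{\left(159 \right)} - \frac{I}{G{\left(69,38 \right)}} = -38 - - \frac{23239}{152} = -38 + \frac{23239}{152} = \frac{17463}{152}$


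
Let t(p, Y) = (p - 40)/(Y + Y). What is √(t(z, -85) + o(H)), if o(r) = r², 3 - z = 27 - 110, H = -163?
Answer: √191959070/85 ≈ 163.00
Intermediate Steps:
z = 86 (z = 3 - (27 - 110) = 3 - 1*(-83) = 3 + 83 = 86)
t(p, Y) = (-40 + p)/(2*Y) (t(p, Y) = (-40 + p)/((2*Y)) = (-40 + p)*(1/(2*Y)) = (-40 + p)/(2*Y))
√(t(z, -85) + o(H)) = √((½)*(-40 + 86)/(-85) + (-163)²) = √((½)*(-1/85)*46 + 26569) = √(-23/85 + 26569) = √(2258342/85) = √191959070/85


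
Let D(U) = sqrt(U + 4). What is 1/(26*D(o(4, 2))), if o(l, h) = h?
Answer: sqrt(6)/156 ≈ 0.015702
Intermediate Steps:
D(U) = sqrt(4 + U)
1/(26*D(o(4, 2))) = 1/(26*sqrt(4 + 2)) = 1/(26*sqrt(6)) = sqrt(6)/156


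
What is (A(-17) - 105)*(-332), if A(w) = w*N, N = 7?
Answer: 74368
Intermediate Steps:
A(w) = 7*w (A(w) = w*7 = 7*w)
(A(-17) - 105)*(-332) = (7*(-17) - 105)*(-332) = (-119 - 105)*(-332) = -224*(-332) = 74368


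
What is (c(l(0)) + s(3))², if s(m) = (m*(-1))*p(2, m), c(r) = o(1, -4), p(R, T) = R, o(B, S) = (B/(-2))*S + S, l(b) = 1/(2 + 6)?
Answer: 64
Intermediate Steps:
l(b) = ⅛ (l(b) = 1/8 = ⅛)
o(B, S) = S - B*S/2 (o(B, S) = (B*(-½))*S + S = (-B/2)*S + S = -B*S/2 + S = S - B*S/2)
c(r) = -2 (c(r) = (½)*(-4)*(2 - 1*1) = (½)*(-4)*(2 - 1) = (½)*(-4)*1 = -2)
s(m) = -2*m (s(m) = (m*(-1))*2 = -m*2 = -2*m)
(c(l(0)) + s(3))² = (-2 - 2*3)² = (-2 - 6)² = (-8)² = 64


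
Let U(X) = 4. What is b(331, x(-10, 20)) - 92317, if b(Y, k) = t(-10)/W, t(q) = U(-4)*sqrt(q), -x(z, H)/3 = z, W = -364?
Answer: -92317 - I*sqrt(10)/91 ≈ -92317.0 - 0.03475*I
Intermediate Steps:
x(z, H) = -3*z
t(q) = 4*sqrt(q)
b(Y, k) = -I*sqrt(10)/91 (b(Y, k) = (4*sqrt(-10))/(-364) = (4*(I*sqrt(10)))*(-1/364) = (4*I*sqrt(10))*(-1/364) = -I*sqrt(10)/91)
b(331, x(-10, 20)) - 92317 = -I*sqrt(10)/91 - 92317 = -92317 - I*sqrt(10)/91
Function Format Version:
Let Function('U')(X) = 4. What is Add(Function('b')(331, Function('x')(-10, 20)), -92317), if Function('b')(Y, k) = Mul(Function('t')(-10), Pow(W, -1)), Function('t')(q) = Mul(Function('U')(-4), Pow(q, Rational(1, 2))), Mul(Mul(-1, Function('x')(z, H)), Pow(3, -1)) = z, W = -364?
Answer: Add(-92317, Mul(Rational(-1, 91), I, Pow(10, Rational(1, 2)))) ≈ Add(-92317., Mul(-0.034750, I))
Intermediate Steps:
Function('x')(z, H) = Mul(-3, z)
Function('t')(q) = Mul(4, Pow(q, Rational(1, 2)))
Function('b')(Y, k) = Mul(Rational(-1, 91), I, Pow(10, Rational(1, 2))) (Function('b')(Y, k) = Mul(Mul(4, Pow(-10, Rational(1, 2))), Pow(-364, -1)) = Mul(Mul(4, Mul(I, Pow(10, Rational(1, 2)))), Rational(-1, 364)) = Mul(Mul(4, I, Pow(10, Rational(1, 2))), Rational(-1, 364)) = Mul(Rational(-1, 91), I, Pow(10, Rational(1, 2))))
Add(Function('b')(331, Function('x')(-10, 20)), -92317) = Add(Mul(Rational(-1, 91), I, Pow(10, Rational(1, 2))), -92317) = Add(-92317, Mul(Rational(-1, 91), I, Pow(10, Rational(1, 2))))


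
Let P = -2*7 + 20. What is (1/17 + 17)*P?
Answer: 1740/17 ≈ 102.35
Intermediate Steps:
P = 6 (P = -14 + 20 = 6)
(1/17 + 17)*P = (1/17 + 17)*6 = (290/17)*6 = 1740/17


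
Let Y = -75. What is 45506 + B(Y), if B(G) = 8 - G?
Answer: 45589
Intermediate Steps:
45506 + B(Y) = 45506 + (8 - 1*(-75)) = 45506 + (8 + 75) = 45506 + 83 = 45589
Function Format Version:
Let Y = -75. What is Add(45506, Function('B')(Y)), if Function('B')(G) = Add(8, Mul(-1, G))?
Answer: 45589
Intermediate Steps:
Add(45506, Function('B')(Y)) = Add(45506, Add(8, Mul(-1, -75))) = Add(45506, Add(8, 75)) = Add(45506, 83) = 45589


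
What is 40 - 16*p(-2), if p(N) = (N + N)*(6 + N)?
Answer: 296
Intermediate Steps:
p(N) = 2*N*(6 + N) (p(N) = (2*N)*(6 + N) = 2*N*(6 + N))
40 - 16*p(-2) = 40 - 32*(-2)*(6 - 2) = 40 - 32*(-2)*4 = 40 - 16*(-16) = 40 + 256 = 296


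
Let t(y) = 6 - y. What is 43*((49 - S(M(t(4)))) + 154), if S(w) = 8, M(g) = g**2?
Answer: 8385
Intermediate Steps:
43*((49 - S(M(t(4)))) + 154) = 43*((49 - 1*8) + 154) = 43*((49 - 8) + 154) = 43*(41 + 154) = 43*195 = 8385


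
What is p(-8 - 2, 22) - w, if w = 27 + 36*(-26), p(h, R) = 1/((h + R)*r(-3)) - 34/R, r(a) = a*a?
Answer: 1078067/1188 ≈ 907.46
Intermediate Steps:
r(a) = a²
p(h, R) = -34/R + 1/(9*(R + h)) (p(h, R) = 1/((h + R)*((-3)²)) - 34/R = 1/((R + h)*9) - 34/R = (⅑)/(R + h) - 34/R = 1/(9*(R + h)) - 34/R = -34/R + 1/(9*(R + h)))
w = -909 (w = 27 - 936 = -909)
p(-8 - 2, 22) - w = (⅑)*(-306*(-8 - 2) - 305*22)/(22*(22 + (-8 - 2))) - 1*(-909) = (⅑)*(1/22)*(-306*(-10) - 6710)/(22 - 10) + 909 = (⅑)*(1/22)*(3060 - 6710)/12 + 909 = (⅑)*(1/22)*(1/12)*(-3650) + 909 = -1825/1188 + 909 = 1078067/1188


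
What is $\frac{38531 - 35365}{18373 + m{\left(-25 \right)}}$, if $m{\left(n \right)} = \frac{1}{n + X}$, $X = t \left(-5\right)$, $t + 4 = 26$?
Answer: $\frac{213705}{1240177} \approx 0.17232$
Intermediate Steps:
$t = 22$ ($t = -4 + 26 = 22$)
$X = -110$ ($X = 22 \left(-5\right) = -110$)
$m{\left(n \right)} = \frac{1}{-110 + n}$ ($m{\left(n \right)} = \frac{1}{n - 110} = \frac{1}{-110 + n}$)
$\frac{38531 - 35365}{18373 + m{\left(-25 \right)}} = \frac{38531 - 35365}{18373 + \frac{1}{-110 - 25}} = \frac{3166}{18373 + \frac{1}{-135}} = \frac{3166}{18373 - \frac{1}{135}} = \frac{3166}{\frac{2480354}{135}} = 3166 \cdot \frac{135}{2480354} = \frac{213705}{1240177}$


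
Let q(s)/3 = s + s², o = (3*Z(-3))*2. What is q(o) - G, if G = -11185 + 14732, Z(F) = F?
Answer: -2629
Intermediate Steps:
o = -18 (o = (3*(-3))*2 = -9*2 = -18)
q(s) = 3*s + 3*s² (q(s) = 3*(s + s²) = 3*s + 3*s²)
G = 3547
q(o) - G = 3*(-18)*(1 - 18) - 1*3547 = 3*(-18)*(-17) - 3547 = 918 - 3547 = -2629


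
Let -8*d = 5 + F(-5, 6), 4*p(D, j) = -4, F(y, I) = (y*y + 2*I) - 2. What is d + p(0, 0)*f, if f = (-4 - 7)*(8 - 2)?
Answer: 61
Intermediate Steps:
F(y, I) = -2 + y² + 2*I (F(y, I) = (y² + 2*I) - 2 = -2 + y² + 2*I)
p(D, j) = -1 (p(D, j) = (¼)*(-4) = -1)
f = -66 (f = -11*6 = -66)
d = -5 (d = -(5 + (-2 + (-5)² + 2*6))/8 = -(5 + (-2 + 25 + 12))/8 = -(5 + 35)/8 = -⅛*40 = -5)
d + p(0, 0)*f = -5 - 1*(-66) = -5 + 66 = 61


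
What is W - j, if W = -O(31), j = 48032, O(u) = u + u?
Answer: -48094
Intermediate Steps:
O(u) = 2*u
W = -62 (W = -2*31 = -1*62 = -62)
W - j = -62 - 1*48032 = -62 - 48032 = -48094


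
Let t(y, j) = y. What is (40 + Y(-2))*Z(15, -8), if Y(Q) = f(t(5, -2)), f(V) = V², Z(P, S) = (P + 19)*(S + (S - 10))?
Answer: -57460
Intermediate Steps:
Z(P, S) = (-10 + 2*S)*(19 + P) (Z(P, S) = (19 + P)*(S + (-10 + S)) = (19 + P)*(-10 + 2*S) = (-10 + 2*S)*(19 + P))
Y(Q) = 25 (Y(Q) = 5² = 25)
(40 + Y(-2))*Z(15, -8) = (40 + 25)*(-190 - 10*15 + 38*(-8) + 2*15*(-8)) = 65*(-190 - 150 - 304 - 240) = 65*(-884) = -57460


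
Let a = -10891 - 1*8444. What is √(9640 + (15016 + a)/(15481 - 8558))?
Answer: √9428476227/989 ≈ 98.180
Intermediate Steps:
a = -19335 (a = -10891 - 8444 = -19335)
√(9640 + (15016 + a)/(15481 - 8558)) = √(9640 + (15016 - 19335)/(15481 - 8558)) = √(9640 - 4319/6923) = √(9640 - 4319*1/6923) = √(9640 - 617/989) = √(9533343/989) = √9428476227/989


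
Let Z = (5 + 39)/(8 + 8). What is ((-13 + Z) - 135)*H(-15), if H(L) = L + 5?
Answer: 2905/2 ≈ 1452.5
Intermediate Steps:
H(L) = 5 + L
Z = 11/4 (Z = 44/16 = 44*(1/16) = 11/4 ≈ 2.7500)
((-13 + Z) - 135)*H(-15) = ((-13 + 11/4) - 135)*(5 - 15) = (-41/4 - 135)*(-10) = -581/4*(-10) = 2905/2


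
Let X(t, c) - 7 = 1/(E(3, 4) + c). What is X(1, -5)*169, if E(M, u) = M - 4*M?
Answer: 16393/14 ≈ 1170.9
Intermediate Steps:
E(M, u) = -3*M
X(t, c) = 7 + 1/(-9 + c) (X(t, c) = 7 + 1/(-3*3 + c) = 7 + 1/(-9 + c))
X(1, -5)*169 = ((-62 + 7*(-5))/(-9 - 5))*169 = ((-62 - 35)/(-14))*169 = -1/14*(-97)*169 = (97/14)*169 = 16393/14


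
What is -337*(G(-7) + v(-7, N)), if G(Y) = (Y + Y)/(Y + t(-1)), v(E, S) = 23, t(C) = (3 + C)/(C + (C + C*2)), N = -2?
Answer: -125701/15 ≈ -8380.1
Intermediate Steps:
t(C) = (3 + C)/(4*C) (t(C) = (3 + C)/(C + (C + 2*C)) = (3 + C)/(C + 3*C) = (3 + C)/((4*C)) = (3 + C)*(1/(4*C)) = (3 + C)/(4*C))
G(Y) = 2*Y/(-½ + Y) (G(Y) = (Y + Y)/(Y + (¼)*(3 - 1)/(-1)) = (2*Y)/(Y + (¼)*(-1)*2) = (2*Y)/(Y - ½) = (2*Y)/(-½ + Y) = 2*Y/(-½ + Y))
-337*(G(-7) + v(-7, N)) = -337*(4*(-7)/(-1 + 2*(-7)) + 23) = -337*(4*(-7)/(-1 - 14) + 23) = -337*(4*(-7)/(-15) + 23) = -337*(4*(-7)*(-1/15) + 23) = -337*(28/15 + 23) = -337*373/15 = -125701/15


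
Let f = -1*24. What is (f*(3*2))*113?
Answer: -16272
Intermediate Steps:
f = -24
(f*(3*2))*113 = -72*2*113 = -24*6*113 = -144*113 = -16272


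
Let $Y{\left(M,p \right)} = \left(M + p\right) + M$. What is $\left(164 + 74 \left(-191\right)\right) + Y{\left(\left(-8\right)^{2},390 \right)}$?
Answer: $-13452$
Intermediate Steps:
$Y{\left(M,p \right)} = p + 2 M$
$\left(164 + 74 \left(-191\right)\right) + Y{\left(\left(-8\right)^{2},390 \right)} = \left(164 + 74 \left(-191\right)\right) + \left(390 + 2 \left(-8\right)^{2}\right) = \left(164 - 14134\right) + \left(390 + 2 \cdot 64\right) = -13970 + \left(390 + 128\right) = -13970 + 518 = -13452$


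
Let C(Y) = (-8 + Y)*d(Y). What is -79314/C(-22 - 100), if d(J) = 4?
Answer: 39657/260 ≈ 152.53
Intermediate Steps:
C(Y) = -32 + 4*Y (C(Y) = (-8 + Y)*4 = -32 + 4*Y)
-79314/C(-22 - 100) = -79314/(-32 + 4*(-22 - 100)) = -79314/(-32 + 4*(-122)) = -79314/(-32 - 488) = -79314/(-520) = -79314*(-1/520) = 39657/260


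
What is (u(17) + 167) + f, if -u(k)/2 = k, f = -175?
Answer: -42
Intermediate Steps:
u(k) = -2*k
(u(17) + 167) + f = (-2*17 + 167) - 175 = (-34 + 167) - 175 = 133 - 175 = -42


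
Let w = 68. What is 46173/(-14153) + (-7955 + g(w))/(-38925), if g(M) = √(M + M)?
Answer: -336939382/110181105 - 2*√34/38925 ≈ -3.0583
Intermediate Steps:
g(M) = √2*√M (g(M) = √(2*M) = √2*√M)
46173/(-14153) + (-7955 + g(w))/(-38925) = 46173/(-14153) + (-7955 + √2*√68)/(-38925) = 46173*(-1/14153) + (-7955 + √2*(2*√17))*(-1/38925) = -46173/14153 + (-7955 + 2*√34)*(-1/38925) = -46173/14153 + (1591/7785 - 2*√34/38925) = -336939382/110181105 - 2*√34/38925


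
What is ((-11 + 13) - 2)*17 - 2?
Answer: -2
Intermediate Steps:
((-11 + 13) - 2)*17 - 2 = (2 - 2)*17 - 2 = 0*17 - 2 = 0 - 2 = -2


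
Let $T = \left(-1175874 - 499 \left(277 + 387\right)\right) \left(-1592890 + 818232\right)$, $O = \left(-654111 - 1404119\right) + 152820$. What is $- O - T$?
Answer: $-1167570378770$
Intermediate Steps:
$O = -1905410$ ($O = -2058230 + 152820 = -1905410$)
$T = 1167572284180$ ($T = \left(-1175874 - 331336\right) \left(-774658\right) = \left(-1507210\right) \left(-774658\right) = 1167572284180$)
$- O - T = \left(-1\right) \left(-1905410\right) - 1167572284180 = 1905410 - 1167572284180 = -1167570378770$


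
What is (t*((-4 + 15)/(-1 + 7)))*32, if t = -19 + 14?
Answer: -880/3 ≈ -293.33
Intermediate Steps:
t = -5
(t*((-4 + 15)/(-1 + 7)))*32 = -5*(-4 + 15)/(-1 + 7)*32 = -55/6*32 = -880/3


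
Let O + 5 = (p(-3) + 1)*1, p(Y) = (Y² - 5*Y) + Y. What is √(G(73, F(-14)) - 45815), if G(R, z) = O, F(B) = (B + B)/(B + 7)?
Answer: I*√45798 ≈ 214.0*I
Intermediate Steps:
F(B) = 2*B/(7 + B) (F(B) = (2*B)/(7 + B) = 2*B/(7 + B))
p(Y) = Y² - 4*Y
O = 17 (O = -5 + (-3*(-4 - 3) + 1)*1 = -5 + (-3*(-7) + 1)*1 = -5 + (21 + 1)*1 = -5 + 22*1 = -5 + 22 = 17)
G(R, z) = 17
√(G(73, F(-14)) - 45815) = √(17 - 45815) = √(-45798) = I*√45798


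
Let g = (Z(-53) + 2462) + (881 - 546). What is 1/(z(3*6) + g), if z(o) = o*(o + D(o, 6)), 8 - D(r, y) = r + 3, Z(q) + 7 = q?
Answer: 1/2827 ≈ 0.00035373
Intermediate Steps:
Z(q) = -7 + q
D(r, y) = 5 - r (D(r, y) = 8 - (r + 3) = 8 - (3 + r) = 8 + (-3 - r) = 5 - r)
z(o) = 5*o (z(o) = o*(o + (5 - o)) = o*5 = 5*o)
g = 2737 (g = ((-7 - 53) + 2462) + (881 - 546) = (-60 + 2462) + 335 = 2402 + 335 = 2737)
1/(z(3*6) + g) = 1/(5*(3*6) + 2737) = 1/(5*18 + 2737) = 1/(90 + 2737) = 1/2827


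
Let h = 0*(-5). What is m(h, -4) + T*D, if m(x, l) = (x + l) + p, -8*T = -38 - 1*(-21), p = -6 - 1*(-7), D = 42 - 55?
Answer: -245/8 ≈ -30.625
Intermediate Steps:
D = -13
h = 0
p = 1 (p = -6 + 7 = 1)
T = 17/8 (T = -(-38 - 1*(-21))/8 = -(-38 + 21)/8 = -⅛*(-17) = 17/8 ≈ 2.1250)
m(x, l) = 1 + l + x (m(x, l) = (x + l) + 1 = (l + x) + 1 = 1 + l + x)
m(h, -4) + T*D = (1 - 4 + 0) + (17/8)*(-13) = -3 - 221/8 = -245/8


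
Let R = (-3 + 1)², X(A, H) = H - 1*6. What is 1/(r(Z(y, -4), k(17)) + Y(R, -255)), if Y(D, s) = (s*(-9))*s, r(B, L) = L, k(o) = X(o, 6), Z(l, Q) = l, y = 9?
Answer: -1/585225 ≈ -1.7087e-6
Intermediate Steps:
X(A, H) = -6 + H (X(A, H) = H - 6 = -6 + H)
k(o) = 0 (k(o) = -6 + 6 = 0)
R = 4 (R = (-2)² = 4)
Y(D, s) = -9*s² (Y(D, s) = (-9*s)*s = -9*s²)
1/(r(Z(y, -4), k(17)) + Y(R, -255)) = 1/(0 - 9*(-255)²) = 1/(0 - 9*65025) = 1/(0 - 585225) = 1/(-585225) = -1/585225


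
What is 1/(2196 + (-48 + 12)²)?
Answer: 1/3492 ≈ 0.00028637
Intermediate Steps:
1/(2196 + (-48 + 12)²) = 1/(2196 + (-36)²) = 1/(2196 + 1296) = 1/3492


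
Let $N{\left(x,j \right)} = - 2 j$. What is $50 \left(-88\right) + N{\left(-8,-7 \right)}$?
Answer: $-4386$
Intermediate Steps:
$50 \left(-88\right) + N{\left(-8,-7 \right)} = 50 \left(-88\right) - -14 = -4400 + 14 = -4386$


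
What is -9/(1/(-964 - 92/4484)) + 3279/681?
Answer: 2209027934/254467 ≈ 8681.0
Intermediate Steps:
-9/(1/(-964 - 92/4484)) + 3279/681 = -9/(1/(-964 - 92*1/4484)) + 3279*(1/681) = -9/(1/(-964 - 23/1121)) + 1093/227 = -9/(1/(-1080667/1121)) + 1093/227 = -9/(-1121/1080667) + 1093/227 = -9*(-1080667/1121) + 1093/227 = 9726003/1121 + 1093/227 = 2209027934/254467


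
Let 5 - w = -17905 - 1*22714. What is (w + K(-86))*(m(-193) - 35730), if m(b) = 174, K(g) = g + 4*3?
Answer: -1441795800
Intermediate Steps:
K(g) = 12 + g (K(g) = g + 12 = 12 + g)
w = 40624 (w = 5 - (-17905 - 1*22714) = 5 - (-17905 - 22714) = 5 - 1*(-40619) = 5 + 40619 = 40624)
(w + K(-86))*(m(-193) - 35730) = (40624 + (12 - 86))*(174 - 35730) = (40624 - 74)*(-35556) = 40550*(-35556) = -1441795800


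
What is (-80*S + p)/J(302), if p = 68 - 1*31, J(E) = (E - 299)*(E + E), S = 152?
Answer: -4041/604 ≈ -6.6904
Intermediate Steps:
J(E) = 2*E*(-299 + E) (J(E) = (-299 + E)*(2*E) = 2*E*(-299 + E))
p = 37 (p = 68 - 31 = 37)
(-80*S + p)/J(302) = (-80*152 + 37)/((2*302*(-299 + 302))) = (-12160 + 37)/((2*302*3)) = -12123/1812 = -12123*1/1812 = -4041/604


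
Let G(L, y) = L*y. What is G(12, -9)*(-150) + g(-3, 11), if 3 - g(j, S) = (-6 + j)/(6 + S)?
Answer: 275460/17 ≈ 16204.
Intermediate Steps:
g(j, S) = 3 - (-6 + j)/(6 + S)
G(12, -9)*(-150) + g(-3, 11) = (12*(-9))*(-150) + (24 - 1*(-3) + 3*11)/(6 + 11) = -108*(-150) + (24 + 3 + 33)/17 = 16200 + (1/17)*60 = 16200 + 60/17 = 275460/17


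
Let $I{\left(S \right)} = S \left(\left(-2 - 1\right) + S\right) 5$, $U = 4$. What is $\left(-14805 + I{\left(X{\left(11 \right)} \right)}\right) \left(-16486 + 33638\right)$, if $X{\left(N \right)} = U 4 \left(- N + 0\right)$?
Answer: $2447847680$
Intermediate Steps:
$X{\left(N \right)} = - 16 N$ ($X{\left(N \right)} = 4 \cdot 4 \left(- N + 0\right) = 16 \left(- N\right) = - 16 N$)
$I{\left(S \right)} = 5 S \left(-3 + S\right)$ ($I{\left(S \right)} = S \left(-3 + S\right) 5 = 5 S \left(-3 + S\right)$)
$\left(-14805 + I{\left(X{\left(11 \right)} \right)}\right) \left(-16486 + 33638\right) = \left(-14805 + 5 \left(\left(-16\right) 11\right) \left(-3 - 176\right)\right) \left(-16486 + 33638\right) = \left(-14805 + 5 \left(-176\right) \left(-3 - 176\right)\right) 17152 = \left(-14805 + 5 \left(-176\right) \left(-179\right)\right) 17152 = \left(-14805 + 157520\right) 17152 = 142715 \cdot 17152 = 2447847680$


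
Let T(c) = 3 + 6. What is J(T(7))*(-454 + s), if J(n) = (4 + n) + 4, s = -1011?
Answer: -24905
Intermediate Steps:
T(c) = 9
J(n) = 8 + n
J(T(7))*(-454 + s) = (8 + 9)*(-454 - 1011) = 17*(-1465) = -24905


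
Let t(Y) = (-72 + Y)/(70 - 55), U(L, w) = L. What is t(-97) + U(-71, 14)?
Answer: -1234/15 ≈ -82.267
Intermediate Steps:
t(Y) = -24/5 + Y/15 (t(Y) = (-72 + Y)/15 = (-72 + Y)*(1/15) = -24/5 + Y/15)
t(-97) + U(-71, 14) = (-24/5 + (1/15)*(-97)) - 71 = (-24/5 - 97/15) - 71 = -169/15 - 71 = -1234/15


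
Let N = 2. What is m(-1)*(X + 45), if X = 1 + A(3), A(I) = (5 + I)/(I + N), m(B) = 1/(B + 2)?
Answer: 238/5 ≈ 47.600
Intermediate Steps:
m(B) = 1/(2 + B)
A(I) = (5 + I)/(2 + I) (A(I) = (5 + I)/(I + 2) = (5 + I)/(2 + I))
X = 13/5 (X = 1 + (5 + 3)/(2 + 3) = 1 + 8/5 = 13/5 ≈ 2.6000)
m(-1)*(X + 45) = (13/5 + 45)/(2 - 1) = (238/5)/1 = 1*(238/5) = 238/5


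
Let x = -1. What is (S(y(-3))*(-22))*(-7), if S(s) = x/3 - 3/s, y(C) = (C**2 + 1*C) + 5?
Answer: -280/3 ≈ -93.333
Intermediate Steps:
y(C) = 5 + C + C**2 (y(C) = (C**2 + C) + 5 = (C + C**2) + 5 = 5 + C + C**2)
S(s) = -1/3 - 3/s
(S(y(-3))*(-22))*(-7) = (((-9 - (5 - 3 + (-3)**2))/(3*(5 - 3 + (-3)**2)))*(-22))*(-7) = (((-9 - (5 - 3 + 9))/(3*(5 - 3 + 9)))*(-22))*(-7) = (((1/3)*(-9 - 1*11)/11)*(-22))*(-7) = (((1/3)*(1/11)*(-9 - 11))*(-22))*(-7) = (((1/3)*(1/11)*(-20))*(-22))*(-7) = -20/33*(-22)*(-7) = (40/3)*(-7) = -280/3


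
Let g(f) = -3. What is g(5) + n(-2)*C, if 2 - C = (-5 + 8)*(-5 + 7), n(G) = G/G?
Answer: -7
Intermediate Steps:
n(G) = 1
C = -4 (C = 2 - (-5 + 8)*(-5 + 7) = 2 - 3*2 = 2 - 1*6 = 2 - 6 = -4)
g(5) + n(-2)*C = -3 + 1*(-4) = -3 - 4 = -7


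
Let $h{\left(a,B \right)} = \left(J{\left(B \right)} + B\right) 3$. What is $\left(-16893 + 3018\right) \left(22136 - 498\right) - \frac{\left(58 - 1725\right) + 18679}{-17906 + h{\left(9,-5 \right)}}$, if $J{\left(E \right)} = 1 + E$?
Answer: $- \frac{5383975257238}{17933} \approx -3.0023 \cdot 10^{8}$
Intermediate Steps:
$h{\left(a,B \right)} = 3 + 6 B$ ($h{\left(a,B \right)} = \left(\left(1 + B\right) + B\right) 3 = \left(1 + 2 B\right) 3 = 3 + 6 B$)
$\left(-16893 + 3018\right) \left(22136 - 498\right) - \frac{\left(58 - 1725\right) + 18679}{-17906 + h{\left(9,-5 \right)}} = \left(-16893 + 3018\right) \left(22136 - 498\right) - \frac{\left(58 - 1725\right) + 18679}{-17906 + \left(3 + 6 \left(-5\right)\right)} = \left(-13875\right) 21638 - \frac{\left(58 - 1725\right) + 18679}{-17906 + \left(3 - 30\right)} = -300227250 - \frac{-1667 + 18679}{-17906 - 27} = -300227250 - \frac{17012}{-17933} = -300227250 - 17012 \left(- \frac{1}{17933}\right) = -300227250 - - \frac{17012}{17933} = -300227250 + \frac{17012}{17933} = - \frac{5383975257238}{17933}$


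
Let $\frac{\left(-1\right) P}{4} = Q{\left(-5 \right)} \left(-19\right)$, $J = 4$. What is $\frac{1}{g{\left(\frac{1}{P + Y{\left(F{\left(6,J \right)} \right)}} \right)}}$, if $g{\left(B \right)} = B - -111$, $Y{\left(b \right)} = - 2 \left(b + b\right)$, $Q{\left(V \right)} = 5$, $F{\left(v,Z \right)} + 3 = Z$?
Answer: $\frac{376}{41737} \approx 0.0090088$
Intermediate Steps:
$F{\left(v,Z \right)} = -3 + Z$
$P = 380$ ($P = - 4 \cdot 5 \left(-19\right) = \left(-4\right) \left(-95\right) = 380$)
$Y{\left(b \right)} = - 4 b$ ($Y{\left(b \right)} = - 2 \cdot 2 b = - 4 b$)
$g{\left(B \right)} = 111 + B$ ($g{\left(B \right)} = B + 111 = 111 + B$)
$\frac{1}{g{\left(\frac{1}{P + Y{\left(F{\left(6,J \right)} \right)}} \right)}} = \frac{1}{111 + \frac{1}{380 - 4 \left(-3 + 4\right)}} = \frac{1}{111 + \frac{1}{380 - 4}} = \frac{1}{111 + \frac{1}{376}} = \frac{1}{\frac{41737}{376}} = \frac{376}{41737}$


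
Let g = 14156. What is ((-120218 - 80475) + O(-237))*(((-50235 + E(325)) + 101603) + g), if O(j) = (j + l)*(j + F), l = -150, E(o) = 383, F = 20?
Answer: -7692269598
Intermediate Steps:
O(j) = (-150 + j)*(20 + j) (O(j) = (j - 150)*(j + 20) = (-150 + j)*(20 + j))
((-120218 - 80475) + O(-237))*(((-50235 + E(325)) + 101603) + g) = ((-120218 - 80475) + (-3000 + (-237)² - 130*(-237)))*(((-50235 + 383) + 101603) + 14156) = (-200693 + (-3000 + 56169 + 30810))*((-49852 + 101603) + 14156) = (-200693 + 83979)*(51751 + 14156) = -116714*65907 = -7692269598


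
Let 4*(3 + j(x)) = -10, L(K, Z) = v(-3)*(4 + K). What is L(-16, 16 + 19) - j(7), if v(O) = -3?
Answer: 83/2 ≈ 41.500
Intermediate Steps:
L(K, Z) = -12 - 3*K (L(K, Z) = -3*(4 + K) = -12 - 3*K)
j(x) = -11/2 (j(x) = -3 + (¼)*(-10) = -3 - 5/2 = -11/2)
L(-16, 16 + 19) - j(7) = (-12 - 3*(-16)) - 1*(-11/2) = (-12 + 48) + 11/2 = 36 + 11/2 = 83/2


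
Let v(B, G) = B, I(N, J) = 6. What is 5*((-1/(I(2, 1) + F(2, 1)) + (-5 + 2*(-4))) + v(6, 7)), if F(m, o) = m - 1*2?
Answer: -215/6 ≈ -35.833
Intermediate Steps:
F(m, o) = -2 + m (F(m, o) = m - 2 = -2 + m)
5*((-1/(I(2, 1) + F(2, 1)) + (-5 + 2*(-4))) + v(6, 7)) = 5*((-1/(6 + (-2 + 2)) + (-5 + 2*(-4))) + 6) = 5*((-1/(6 + 0) + (-5 - 8)) + 6) = 5*((-1/6 - 13) + 6) = 5*(-79/6 + 6) = 5*(-43/6) = -215/6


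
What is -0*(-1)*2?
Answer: 0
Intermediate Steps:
-0*(-1)*2 = -18*0*2 = 0*2 = 0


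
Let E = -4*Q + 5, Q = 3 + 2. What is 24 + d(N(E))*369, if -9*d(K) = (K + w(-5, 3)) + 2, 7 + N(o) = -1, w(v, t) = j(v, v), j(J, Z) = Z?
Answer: 475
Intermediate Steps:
Q = 5
E = -15 (E = -4*5 + 5 = -20 + 5 = -15)
w(v, t) = v
N(o) = -8 (N(o) = -7 - 1 = -8)
d(K) = 1/3 - K/9 (d(K) = -((K - 5) + 2)/9 = -((-5 + K) + 2)/9 = -(-3 + K)/9 = 1/3 - K/9)
24 + d(N(E))*369 = 24 + (1/3 - 1/9*(-8))*369 = 24 + (1/3 + 8/9)*369 = 24 + (11/9)*369 = 24 + 451 = 475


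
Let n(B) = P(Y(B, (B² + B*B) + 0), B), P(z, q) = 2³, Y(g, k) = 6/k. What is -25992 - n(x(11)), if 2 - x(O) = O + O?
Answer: -26000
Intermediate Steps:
x(O) = 2 - 2*O (x(O) = 2 - (O + O) = 2 - 2*O)
P(z, q) = 8
n(B) = 8
-25992 - n(x(11)) = -25992 - 1*8 = -25992 - 8 = -26000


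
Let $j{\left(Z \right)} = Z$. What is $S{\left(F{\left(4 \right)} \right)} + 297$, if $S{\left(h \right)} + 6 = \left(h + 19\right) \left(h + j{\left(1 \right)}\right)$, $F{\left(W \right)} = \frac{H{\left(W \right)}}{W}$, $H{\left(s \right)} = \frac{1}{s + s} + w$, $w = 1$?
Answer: $\frac{323281}{1024} \approx 315.7$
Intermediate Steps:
$H{\left(s \right)} = 1 + \frac{1}{2 s}$ ($H{\left(s \right)} = \frac{1}{s + s} + 1 = \frac{1}{2 s} + 1 = 1 + \frac{1}{2 s}$)
$F{\left(W \right)} = \frac{\frac{1}{2} + W}{W^{2}}$ ($F{\left(W \right)} = \frac{\frac{1}{W} \left(\frac{1}{2} + W\right)}{W} = \frac{\frac{1}{2} + W}{W^{2}}$)
$S{\left(h \right)} = -6 + \left(1 + h\right) \left(19 + h\right)$ ($S{\left(h \right)} = -6 + \left(h + 19\right) \left(h + 1\right) = -6 + \left(19 + h\right) \left(1 + h\right) = -6 + \left(1 + h\right) \left(19 + h\right)$)
$S{\left(F{\left(4 \right)} \right)} + 297 = \left(13 + \left(\frac{\frac{1}{2} + 4}{16}\right)^{2} + 20 \frac{\frac{1}{2} + 4}{16}\right) + 297 = \left(13 + \left(\frac{1}{16} \cdot \frac{9}{2}\right)^{2} + 20 \cdot \frac{1}{16} \cdot \frac{9}{2}\right) + 297 = \left(13 + \left(\frac{9}{32}\right)^{2} + 20 \cdot \frac{9}{32}\right) + 297 = \left(13 + \frac{81}{1024} + \frac{45}{8}\right) + 297 = \frac{19153}{1024} + 297 = \frac{323281}{1024}$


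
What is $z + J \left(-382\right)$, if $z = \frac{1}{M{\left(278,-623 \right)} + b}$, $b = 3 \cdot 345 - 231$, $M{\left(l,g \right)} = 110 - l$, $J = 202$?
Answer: $- \frac{49076303}{636} \approx -77164.0$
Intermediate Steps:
$b = 804$ ($b = 1035 - 231 = 804$)
$z = \frac{1}{636}$ ($z = \frac{1}{\left(110 - 278\right) + 804} = \frac{1}{-168 + 804} = \frac{1}{636} \approx 0.0015723$)
$z + J \left(-382\right) = \frac{1}{636} + 202 \left(-382\right) = \frac{1}{636} - 77164 = - \frac{49076303}{636}$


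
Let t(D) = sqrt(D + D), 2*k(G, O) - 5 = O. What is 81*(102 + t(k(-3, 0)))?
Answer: 8262 + 81*sqrt(5) ≈ 8443.1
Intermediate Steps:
k(G, O) = 5/2 + O/2
t(D) = sqrt(2)*sqrt(D) (t(D) = sqrt(2*D) = sqrt(2)*sqrt(D))
81*(102 + t(k(-3, 0))) = 81*(102 + sqrt(2)*sqrt(5/2 + (1/2)*0)) = 81*(102 + sqrt(2)*sqrt(5/2 + 0)) = 81*(102 + sqrt(2)*sqrt(5/2)) = 81*(102 + sqrt(2)*(sqrt(10)/2)) = 81*(102 + sqrt(5)) = 8262 + 81*sqrt(5)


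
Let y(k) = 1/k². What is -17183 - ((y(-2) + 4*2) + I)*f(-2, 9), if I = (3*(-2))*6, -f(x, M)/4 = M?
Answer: -18182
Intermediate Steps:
f(x, M) = -4*M
I = -36 (I = -6*6 = -36)
y(k) = k⁻² (y(k) = 1/k² = k⁻²)
-17183 - ((y(-2) + 4*2) + I)*f(-2, 9) = -17183 - (((-2)⁻² + 4*2) - 36)*(-4*9) = -17183 - ((¼ + 8) - 36)*(-36) = -17183 - (33/4 - 36)*(-36) = -17183 - (-111)*(-36)/4 = -17183 - 1*999 = -17183 - 999 = -18182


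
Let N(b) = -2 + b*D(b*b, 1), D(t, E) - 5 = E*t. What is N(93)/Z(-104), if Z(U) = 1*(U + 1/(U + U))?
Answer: -167402560/21633 ≈ -7738.3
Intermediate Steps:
Z(U) = U + 1/(2*U) (Z(U) = 1*(U + 1/(2*U)) = U + 1/(2*U))
D(t, E) = 5 + E*t
N(b) = -2 + b*(5 + b²) (N(b) = -2 + b*(5 + 1*(b*b)) = -2 + b*(5 + 1*b²) = -2 + b*(5 + b²))
N(93)/Z(-104) = (-2 + 93*(5 + 93²))/(-104 + (½)/(-104)) = (-2 + 93*(5 + 8649))/(-104 + (½)*(-1/104)) = (-2 + 93*8654)/(-104 - 1/208) = (-2 + 804822)/(-21633/208) = 804820*(-208/21633) = -167402560/21633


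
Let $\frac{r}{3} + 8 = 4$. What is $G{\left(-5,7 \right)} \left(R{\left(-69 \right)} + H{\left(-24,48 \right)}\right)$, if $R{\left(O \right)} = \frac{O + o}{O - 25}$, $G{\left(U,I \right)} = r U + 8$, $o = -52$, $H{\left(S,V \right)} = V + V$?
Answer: $\frac{310930}{47} \approx 6615.5$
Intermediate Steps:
$r = -12$ ($r = -24 + 3 \cdot 4 = -24 + 12 = -12$)
$H{\left(S,V \right)} = 2 V$
$G{\left(U,I \right)} = 8 - 12 U$ ($G{\left(U,I \right)} = - 12 U + 8 = 8 - 12 U$)
$R{\left(O \right)} = \frac{-52 + O}{-25 + O}$ ($R{\left(O \right)} = \frac{O - 52}{O - 25} = \frac{-52 + O}{-25 + O}$)
$G{\left(-5,7 \right)} \left(R{\left(-69 \right)} + H{\left(-24,48 \right)}\right) = \left(8 - -60\right) \left(\frac{-52 - 69}{-25 - 69} + 2 \cdot 48\right) = \left(8 + 60\right) \left(\frac{1}{-94} \left(-121\right) + 96\right) = 68 \left(\left(- \frac{1}{94}\right) \left(-121\right) + 96\right) = 68 \left(\frac{121}{94} + 96\right) = 68 \cdot \frac{9145}{94} = \frac{310930}{47}$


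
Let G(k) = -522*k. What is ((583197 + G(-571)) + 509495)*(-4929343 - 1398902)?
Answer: -8801032046730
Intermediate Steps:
((583197 + G(-571)) + 509495)*(-4929343 - 1398902) = ((583197 - 522*(-571)) + 509495)*(-4929343 - 1398902) = ((583197 + 298062) + 509495)*(-6328245) = (881259 + 509495)*(-6328245) = 1390754*(-6328245) = -8801032046730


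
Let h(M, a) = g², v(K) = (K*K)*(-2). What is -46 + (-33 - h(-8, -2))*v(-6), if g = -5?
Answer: 4130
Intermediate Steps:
v(K) = -2*K² (v(K) = K²*(-2) = -2*K²)
h(M, a) = 25 (h(M, a) = (-5)² = 25)
-46 + (-33 - h(-8, -2))*v(-6) = -46 + (-33 - 1*25)*(-2*(-6)²) = -46 + (-33 - 25)*(-2*36) = -46 - 58*(-72) = -46 + 4176 = 4130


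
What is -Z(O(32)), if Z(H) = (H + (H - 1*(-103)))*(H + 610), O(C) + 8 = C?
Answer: -95734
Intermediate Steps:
O(C) = -8 + C
Z(H) = (103 + 2*H)*(610 + H) (Z(H) = (H + (H + 103))*(610 + H) = (H + (103 + H))*(610 + H) = (103 + 2*H)*(610 + H))
-Z(O(32)) = -(62830 + 2*(-8 + 32)**2 + 1323*(-8 + 32)) = -(62830 + 2*24**2 + 1323*24) = -(62830 + 2*576 + 31752) = -(62830 + 1152 + 31752) = -1*95734 = -95734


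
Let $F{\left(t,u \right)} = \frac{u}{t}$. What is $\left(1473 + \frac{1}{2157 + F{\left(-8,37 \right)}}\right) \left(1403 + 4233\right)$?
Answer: $\frac{142949221420}{17219} \approx 8.3018 \cdot 10^{6}$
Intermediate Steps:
$\left(1473 + \frac{1}{2157 + F{\left(-8,37 \right)}}\right) \left(1403 + 4233\right) = \left(1473 + \frac{1}{2157 + \frac{37}{-8}}\right) \left(1403 + 4233\right) = \left(1473 + \frac{1}{2157 + 37 \left(- \frac{1}{8}\right)}\right) 5636 = \left(1473 + \frac{1}{2157 - \frac{37}{8}}\right) 5636 = \left(1473 + \frac{1}{\frac{17219}{8}}\right) 5636 = \left(1473 + \frac{8}{17219}\right) 5636 = \frac{25363595}{17219} \cdot 5636 = \frac{142949221420}{17219}$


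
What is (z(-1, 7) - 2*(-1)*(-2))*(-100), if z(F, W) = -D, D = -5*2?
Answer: -600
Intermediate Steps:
D = -10
z(F, W) = 10 (z(F, W) = -1*(-10) = 10)
(z(-1, 7) - 2*(-1)*(-2))*(-100) = (10 - 2*(-1)*(-2))*(-100) = (10 + 2*(-2))*(-100) = (10 - 4)*(-100) = 6*(-100) = -600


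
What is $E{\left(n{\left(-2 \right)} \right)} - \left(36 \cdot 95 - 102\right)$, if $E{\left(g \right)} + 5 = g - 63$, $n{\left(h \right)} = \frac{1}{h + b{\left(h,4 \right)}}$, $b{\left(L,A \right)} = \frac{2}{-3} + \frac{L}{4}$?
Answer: $- \frac{64340}{19} \approx -3386.3$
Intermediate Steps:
$b{\left(L,A \right)} = - \frac{2}{3} + \frac{L}{4}$ ($b{\left(L,A \right)} = 2 \left(- \frac{1}{3}\right) + L \frac{1}{4} = - \frac{2}{3} + \frac{L}{4}$)
$n{\left(h \right)} = \frac{1}{- \frac{2}{3} + \frac{5 h}{4}}$ ($n{\left(h \right)} = \frac{1}{h + \left(- \frac{2}{3} + \frac{h}{4}\right)} = \frac{1}{- \frac{2}{3} + \frac{5 h}{4}}$)
$E{\left(g \right)} = -68 + g$ ($E{\left(g \right)} = -5 + \left(g - 63\right) = -5 + \left(-63 + g\right) = -68 + g$)
$E{\left(n{\left(-2 \right)} \right)} - \left(36 \cdot 95 - 102\right) = \left(-68 + \frac{12}{-8 + 15 \left(-2\right)}\right) - \left(36 \cdot 95 - 102\right) = \left(-68 + \frac{12}{-8 - 30}\right) - \left(3420 - 102\right) = \left(-68 + \frac{12}{-38}\right) - 3318 = \left(-68 + 12 \left(- \frac{1}{38}\right)\right) - 3318 = \left(-68 - \frac{6}{19}\right) - 3318 = - \frac{1298}{19} - 3318 = - \frac{64340}{19}$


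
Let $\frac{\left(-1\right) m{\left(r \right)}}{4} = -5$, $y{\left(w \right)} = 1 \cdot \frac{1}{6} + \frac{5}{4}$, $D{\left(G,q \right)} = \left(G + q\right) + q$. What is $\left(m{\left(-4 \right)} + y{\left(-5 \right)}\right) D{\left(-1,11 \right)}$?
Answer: $\frac{1799}{4} \approx 449.75$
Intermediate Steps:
$D{\left(G,q \right)} = G + 2 q$
$y{\left(w \right)} = \frac{17}{12}$ ($y{\left(w \right)} = 1 \cdot \frac{1}{6} + 5 \cdot \frac{1}{4} = \frac{1}{6} + \frac{5}{4} = \frac{17}{12}$)
$m{\left(r \right)} = 20$ ($m{\left(r \right)} = \left(-4\right) \left(-5\right) = 20$)
$\left(m{\left(-4 \right)} + y{\left(-5 \right)}\right) D{\left(-1,11 \right)} = \left(20 + \frac{17}{12}\right) \left(-1 + 2 \cdot 11\right) = \frac{257 \left(-1 + 22\right)}{12} = \frac{257}{12} \cdot 21 = \frac{1799}{4}$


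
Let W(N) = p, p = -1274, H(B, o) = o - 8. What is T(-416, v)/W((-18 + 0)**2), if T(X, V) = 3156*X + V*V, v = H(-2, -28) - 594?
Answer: 457998/637 ≈ 718.99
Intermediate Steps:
H(B, o) = -8 + o
v = -630 (v = (-8 - 28) - 594 = -36 - 594 = -630)
T(X, V) = V**2 + 3156*X (T(X, V) = 3156*X + V**2 = V**2 + 3156*X)
W(N) = -1274
T(-416, v)/W((-18 + 0)**2) = ((-630)**2 + 3156*(-416))/(-1274) = (396900 - 1312896)*(-1/1274) = -915996*(-1/1274) = 457998/637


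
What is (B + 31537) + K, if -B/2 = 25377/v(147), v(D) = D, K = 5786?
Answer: 1811909/49 ≈ 36978.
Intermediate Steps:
B = -16918/49 (B = -50754/147 = -2*8459/49 = -16918/49 ≈ -345.27)
(B + 31537) + K = (-16918/49 + 31537) + 5786 = 1528395/49 + 5786 = 1811909/49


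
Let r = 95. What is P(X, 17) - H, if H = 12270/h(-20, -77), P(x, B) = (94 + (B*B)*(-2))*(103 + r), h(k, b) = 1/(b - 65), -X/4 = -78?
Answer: 1646508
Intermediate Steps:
X = 312 (X = -4*(-78) = 312)
h(k, b) = 1/(-65 + b)
P(x, B) = 18612 - 396*B**2 (P(x, B) = (94 + (B*B)*(-2))*(103 + 95) = (94 + B**2*(-2))*198 = (94 - 2*B**2)*198 = 18612 - 396*B**2)
H = -1742340 (H = 12270/(1/(-65 - 77)) = 12270/(1/(-142)) = 12270/(-1/142) = 12270*(-142) = -1742340)
P(X, 17) - H = (18612 - 396*17**2) - 1*(-1742340) = (18612 - 396*289) + 1742340 = (18612 - 114444) + 1742340 = -95832 + 1742340 = 1646508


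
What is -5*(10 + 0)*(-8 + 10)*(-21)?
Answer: 2100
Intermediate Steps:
-5*(10 + 0)*(-8 + 10)*(-21) = -50*2*(-21) = -5*20*(-21) = -100*(-21) = 2100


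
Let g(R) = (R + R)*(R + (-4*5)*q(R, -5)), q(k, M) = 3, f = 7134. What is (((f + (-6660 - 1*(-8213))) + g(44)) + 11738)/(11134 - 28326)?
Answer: -19017/17192 ≈ -1.1062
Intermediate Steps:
g(R) = 2*R*(-60 + R) (g(R) = (R + R)*(R - 4*5*3) = (2*R)*(R - 20*3) = (2*R)*(R - 60) = (2*R)*(-60 + R) = 2*R*(-60 + R))
(((f + (-6660 - 1*(-8213))) + g(44)) + 11738)/(11134 - 28326) = (((7134 + (-6660 - 1*(-8213))) + 2*44*(-60 + 44)) + 11738)/(11134 - 28326) = (((7134 + (-6660 + 8213)) + 2*44*(-16)) + 11738)/(-17192) = (((7134 + 1553) - 1408) + 11738)*(-1/17192) = ((8687 - 1408) + 11738)*(-1/17192) = (7279 + 11738)*(-1/17192) = 19017*(-1/17192) = -19017/17192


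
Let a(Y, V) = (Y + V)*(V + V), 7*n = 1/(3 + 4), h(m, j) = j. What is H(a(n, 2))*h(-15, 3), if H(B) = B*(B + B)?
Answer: 940896/2401 ≈ 391.88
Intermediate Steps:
n = 1/49 (n = 1/(7*(3 + 4)) = (1/7)/7 = (1/7)*(1/7) = 1/49 ≈ 0.020408)
a(Y, V) = 2*V*(V + Y) (a(Y, V) = (V + Y)*(2*V) = 2*V*(V + Y))
H(B) = 2*B**2 (H(B) = B*(2*B) = 2*B**2)
H(a(n, 2))*h(-15, 3) = (2*(2*2*(2 + 1/49))**2)*3 = (2*(2*2*(99/49))**2)*3 = (2*(396/49)**2)*3 = (2*(156816/2401))*3 = (313632/2401)*3 = 940896/2401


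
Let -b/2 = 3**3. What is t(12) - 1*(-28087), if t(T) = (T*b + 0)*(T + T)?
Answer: 12535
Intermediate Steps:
b = -54 (b = -2*3**3 = -2*27 = -54)
t(T) = -108*T**2 (t(T) = (T*(-54) + 0)*(T + T) = (-54*T + 0)*(2*T) = (-54*T)*(2*T) = -108*T**2)
t(12) - 1*(-28087) = -108*12**2 - 1*(-28087) = -108*144 + 28087 = -15552 + 28087 = 12535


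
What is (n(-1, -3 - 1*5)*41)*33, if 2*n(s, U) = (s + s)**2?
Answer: 2706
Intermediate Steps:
n(s, U) = 2*s**2 (n(s, U) = (s + s)**2/2 = (2*s)**2/2 = (4*s**2)/2 = 2*s**2)
(n(-1, -3 - 1*5)*41)*33 = ((2*(-1)**2)*41)*33 = ((2*1)*41)*33 = (2*41)*33 = 82*33 = 2706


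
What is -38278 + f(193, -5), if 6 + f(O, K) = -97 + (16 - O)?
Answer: -38558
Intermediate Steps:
f(O, K) = -87 - O (f(O, K) = -6 + (-97 + (16 - O)) = -6 + (-81 - O) = -87 - O)
-38278 + f(193, -5) = -38278 + (-87 - 1*193) = -38278 + (-87 - 193) = -38278 - 280 = -38558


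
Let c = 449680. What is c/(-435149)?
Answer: -40880/39559 ≈ -1.0334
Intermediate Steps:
c/(-435149) = 449680/(-435149) = 449680*(-1/435149) = -40880/39559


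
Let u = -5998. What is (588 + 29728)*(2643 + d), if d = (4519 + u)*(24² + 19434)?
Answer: -897115528452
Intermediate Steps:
d = -29594790 (d = (4519 - 5998)*(24² + 19434) = -1479*(576 + 19434) = -1479*20010 = -29594790)
(588 + 29728)*(2643 + d) = (588 + 29728)*(2643 - 29594790) = 30316*(-29592147) = -897115528452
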